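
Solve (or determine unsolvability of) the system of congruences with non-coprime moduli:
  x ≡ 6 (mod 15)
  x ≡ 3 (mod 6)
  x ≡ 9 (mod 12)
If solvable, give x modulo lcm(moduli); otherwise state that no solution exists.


Moduli 15, 6, 12 are not pairwise coprime, so CRT works modulo lcm(m_i) when all pairwise compatibility conditions hold.
Pairwise compatibility: gcd(m_i, m_j) must divide a_i - a_j for every pair.
Merge one congruence at a time:
  Start: x ≡ 6 (mod 15).
  Combine with x ≡ 3 (mod 6): gcd(15, 6) = 3; 3 - 6 = -3, which IS divisible by 3, so compatible.
    Write x = 6 + 15·t and substitute into x ≡ 3 (mod 6): 15·t ≡ 3 − 6 = -3 (mod 6).
    Divide the congruence (and modulus) by g = 3: 5·t ≡ -1 (mod 2).
    Reduce coefficients mod 2: 1·t ≡ 1 (mod 2).
    So t ≡ 1 (mod 2).
    Then x = 6 + 15·1 = 21, valid modulo lcm(15, 6) = 30: x ≡ 21 (mod 30).
  Combine with x ≡ 9 (mod 12): gcd(30, 12) = 6; 9 - 21 = -12, which IS divisible by 6, so compatible.
    Write x = 21 + 30·t and substitute into x ≡ 9 (mod 12): 30·t ≡ 9 − 21 = -12 (mod 12).
    Divide the congruence (and modulus) by g = 6: 5·t ≡ -2 (mod 2).
    Reduce coefficients mod 2: 1·t ≡ 0 (mod 2).
    So t ≡ 0 (mod 2).
    Then x = 21 + 30·0 = 21, valid modulo lcm(30, 12) = 60: x ≡ 21 (mod 60).
Verify: 21 mod 15 = 6, 21 mod 6 = 3, 21 mod 12 = 9.

x ≡ 21 (mod 60).


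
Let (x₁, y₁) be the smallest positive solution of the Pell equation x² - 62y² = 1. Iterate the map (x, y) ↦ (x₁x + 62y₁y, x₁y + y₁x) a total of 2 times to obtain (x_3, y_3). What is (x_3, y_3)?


Step 1: Find the fundamental solution (x₁, y₁) of x² - 62y² = 1.
  Expand √62 as a continued fraction. a₀ = ⌊√62⌋ = 7; iterate m_{k+1} = d_k·a_k − m_k, d_{k+1} = (62 − m_{k+1}²)/d_k, a_{k+1} = ⌊(a₀ + m_{k+1})/d_{k+1}⌋ (starting m₀ = 0, d₀ = 1), with convergents p_k = a_k·p_{k-1} + p_{k-2}, q_k = a_k·q_{k-1} + q_{k-2} (p₋₁ = 1, q₋₁ = 0):
  k = 0: a₀ = 7; p₀/q₀ = 7/1; p₀² − 62·q₀² = 49 − 62 = -13.
  k = 1: m = 7, d = 13, a = ⌊(7 + 7)/13⌋ = 1; p/q = (1·7 + 1)/(1·1 + 0) = 8/1; p² − 62·q² = 64 − 62 = 2.
  k = 2: m = 6, d = 2, a = ⌊(7 + 6)/2⌋ = 6; p/q = (6·8 + 7)/(6·1 + 1) = 55/7; p² − 62·q² = 3025 − 3038 = -13.
  k = 3: m = 6, d = 13, a = ⌊(7 + 6)/13⌋ = 1; p/q = (1·55 + 8)/(1·7 + 1) = 63/8; p² − 62·q² = 3969 − 3968 = 1.
  The first convergent with p² − 62·q² = 1 gives the fundamental solution (x₁, y₁) = (63, 8).
Step 2: Apply the recurrence (x_{n+1}, y_{n+1}) = (x₁x_n + 62y₁y_n, x₁y_n + y₁x_n) repeatedly.
  From (x_1, y_1) = (63, 8): x_2 = 63·63 + 62·8·8 = 7937; y_2 = 63·8 + 8·63 = 1008.
  From (x_2, y_2) = (7937, 1008): x_3 = 63·7937 + 62·8·1008 = 999999; y_3 = 63·1008 + 8·7937 = 127000.
Step 3: Verify x_3² - 62·y_3² = 999998000001 - 999998000000 = 1 (should be 1). ✓

(x_1, y_1) = (63, 8); (x_3, y_3) = (999999, 127000).


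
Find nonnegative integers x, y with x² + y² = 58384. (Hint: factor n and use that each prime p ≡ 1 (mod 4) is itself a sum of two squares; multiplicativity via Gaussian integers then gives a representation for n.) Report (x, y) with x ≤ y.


Step 1: Factor n = 58384 = 2^4 · 41 · 89.
Step 2: Check the mod-4 condition on each prime factor: 2 = 2 (special); 41 ≡ 1 (mod 4), exponent 1; 89 ≡ 1 (mod 4), exponent 1.
All primes ≡ 3 (mod 4) appear to even exponent (or don't appear), so by the two-squares theorem n IS expressible as a sum of two squares.
Step 3: Build a representation. Group n = k² · m with k = 4 and m = 41 · 89 = 3649 (a product of primes ≡ 1 (mod 4)); a representation of m scales to one of n via (k·x)² + (k·y)² = k²(x² + y²). Each prime p ≡ 1 (mod 4) is itself a sum of two squares; find a² by testing p − a² for a perfect square:
  41: 41 − 1² = 40, 41 − 2² = 37, 41 − 3² = 32, 41 − 4² = 25 = 5² ⇒ 41 = 4² + 5².
  89: 89 − 1² = 88, 89 − 2² = 85, 89 − 3² = 80, 89 − 4² = 73, 89 − 5² = 64 = 8² ⇒ 89 = 5² + 8².
  Combine using the Brahmagupta–Fibonacci identity (a² + b²)(c² + d²) = (ac − bd)² + (ad + bc)² = (ac + bd)² + (ad − bc)²:
  41 · 89 = 3649: from (4² + 5²)(5² + 8²), take (4·5 − 5·8, 4·8 + 5·5) = (20 − 40, 32 + 25) = (-20, 57); dropping signs (only squares matter) gives (20, 57); check 20² + 57² = 400 + 3249 = 3649 ✓.
  Scale by k = 4: (4·20, 4·57) = (80, 228).
Step 4: Order so x ≤ y and verify: 80² + 228² = 6400 + 51984 = 58384 = n. ✓

n = 58384 = 80² + 228² (one valid representation with x ≤ y).


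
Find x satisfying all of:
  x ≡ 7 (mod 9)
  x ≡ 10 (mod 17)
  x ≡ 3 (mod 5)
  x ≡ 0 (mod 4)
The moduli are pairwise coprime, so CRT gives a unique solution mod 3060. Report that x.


Product of moduli M = 9 · 17 · 5 · 4 = 3060.
Merge one congruence at a time:
  Start: x ≡ 7 (mod 9).
  Combine with x ≡ 10 (mod 17); new modulus lcm = 153.
    Write x = 7 + 9·t and substitute into x ≡ 10 (mod 17): 9·t ≡ 10 − 7 = 3 (mod 17).
    The inverse of 9 mod 17 is 2 (since 9·2 = 18 = 1·17 + 1), so t ≡ 2·3 = 6 ≡ 6 (mod 17).
    Then x = 7 + 9·6 = 61, valid modulo lcm(9, 17) = 153: x ≡ 61 (mod 153).
  Combine with x ≡ 3 (mod 5); new modulus lcm = 765.
    Write x = 61 + 153·t and substitute into x ≡ 3 (mod 5): 153·t ≡ 3 − 61 = -58 (mod 5).
    Reduce coefficients mod 5: 3·t ≡ 2 (mod 5).
    The inverse of 3 mod 5 is 2 (since 3·2 = 6 = 1·5 + 1), so t ≡ 2·2 = 4 ≡ 4 (mod 5).
    Then x = 61 + 153·4 = 673, valid modulo lcm(153, 5) = 765: x ≡ 673 (mod 765).
  Combine with x ≡ 0 (mod 4); new modulus lcm = 3060.
    Write x = 673 + 765·t and substitute into x ≡ 0 (mod 4): 765·t ≡ 0 − 673 = -673 (mod 4).
    Reduce coefficients mod 4: 1·t ≡ 3 (mod 4).
    So t ≡ 3 (mod 4).
    Then x = 673 + 765·3 = 2968, valid modulo lcm(765, 4) = 3060: x ≡ 2968 (mod 3060).
Verify against each original: 2968 mod 9 = 7, 2968 mod 17 = 10, 2968 mod 5 = 3, 2968 mod 4 = 0.

x ≡ 2968 (mod 3060).


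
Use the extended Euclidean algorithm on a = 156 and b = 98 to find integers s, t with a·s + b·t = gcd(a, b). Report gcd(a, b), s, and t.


Euclidean algorithm on (156, 98) — divide until remainder is 0:
  156 = 1 · 98 + 58
  98 = 1 · 58 + 40
  58 = 1 · 40 + 18
  40 = 2 · 18 + 4
  18 = 4 · 4 + 2
  4 = 2 · 2 + 0
gcd(156, 98) = 2.
Track Bezout coefficients alongside the remainders: start with r₀ = 156 = a·1 + b·0 (s = 1, t = 0) and r₁ = 98 = a·0 + b·1 (s = 0, t = 1); each new remainder r_{k+1} = r_{k-1} − q_k·r_k inherits s_{k+1} = s_{k-1} − q_k·s_k, t_{k+1} = t_{k-1} − q_k·t_k, so r_k = a·s_k + b·t_k at every step:
  q = 1: r = 58, s = 1 − 1·0 = 1, t = 0 − 1·1 = -1  (check: 156·1 + 98·(-1) = 58)
  q = 1: r = 40, s = 0 − 1·1 = -1, t = 1 − 1·(-1) = 2  (check: 156·(-1) + 98·2 = 40)
  q = 1: r = 18, s = 1 − 1·(-1) = 2, t = -1 − 1·2 = -3  (check: 156·2 + 98·(-3) = 18)
  q = 2: r = 4, s = -1 − 2·2 = -5, t = 2 − 2·(-3) = 8  (check: 156·(-5) + 98·8 = 4)
  q = 4: r = 2, s = 2 − 4·(-5) = 22, t = -3 − 4·8 = -35  (check: 156·22 + 98·(-35) = 2)
The row with r = 2 (the gcd) gives the Bezout coefficients s = 22, t = -35.
Result: 156 · (22) + 98 · (-35) = 2.

gcd(156, 98) = 2; s = 22, t = -35 (check: 156·22 + 98·(-35) = 2).


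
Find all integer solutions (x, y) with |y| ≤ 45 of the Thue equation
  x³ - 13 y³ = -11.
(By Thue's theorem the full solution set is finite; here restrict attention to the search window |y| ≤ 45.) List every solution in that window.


The equation is x³ - 13y³ = -11. For fixed y, x³ = 13·y³ − 11, so a solution requires the RHS to be a perfect cube.
Strategy: iterate y from -45 to 45, compute RHS = 13·y³ − 11, and check whether it is a (positive or negative) perfect cube.
Check small values of y:
  y = 0: RHS = -11 is not a perfect cube.
  y = 1: RHS = 2 is not a perfect cube.
  y = -1: RHS = -24 is not a perfect cube.
  y = 2: RHS = 93 is not a perfect cube.
  y = -2: RHS = -115 is not a perfect cube.
  y = 3: RHS = 340 is not a perfect cube.
  y = -3: RHS = -362 is not a perfect cube.
Continuing the search up to |y| = 45 finds no solutions either.
No (x, y) in the scanned range satisfies the equation.

No integer solutions with |y| ≤ 45.


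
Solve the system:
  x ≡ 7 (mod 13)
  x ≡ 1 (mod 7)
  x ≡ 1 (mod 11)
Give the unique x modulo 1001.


Moduli 13, 7, 11 are pairwise coprime; by CRT there is a unique solution modulo M = 13 · 7 · 11 = 1001.
Solve pairwise, accumulating the modulus:
  Start with x ≡ 7 (mod 13).
  Combine with x ≡ 1 (mod 7): since gcd(13, 7) = 1, we get a unique residue mod 91.
    Write x = 7 + 13·t and substitute into x ≡ 1 (mod 7): 13·t ≡ 1 − 7 = -6 (mod 7).
    Reduce coefficients mod 7: 6·t ≡ 1 (mod 7).
    The inverse of 6 mod 7 is 6 (since 6·6 = 36 = 5·7 + 1), so t ≡ 6·1 = 6 ≡ 6 (mod 7).
    Then x = 7 + 13·6 = 85, valid modulo lcm(13, 7) = 91: x ≡ 85 (mod 91).
  Combine with x ≡ 1 (mod 11): since gcd(91, 11) = 1, we get a unique residue mod 1001.
    Write x = 85 + 91·t and substitute into x ≡ 1 (mod 11): 91·t ≡ 1 − 85 = -84 (mod 11).
    Reduce coefficients mod 11: 3·t ≡ 4 (mod 11).
    The inverse of 3 mod 11 is 4 (since 3·4 = 12 = 1·11 + 1), so t ≡ 4·4 = 16 ≡ 5 (mod 11).
    Then x = 85 + 91·5 = 540, valid modulo lcm(91, 11) = 1001: x ≡ 540 (mod 1001).
Verify: 540 mod 13 = 7 ✓, 540 mod 7 = 1 ✓, 540 mod 11 = 1 ✓.

x ≡ 540 (mod 1001).


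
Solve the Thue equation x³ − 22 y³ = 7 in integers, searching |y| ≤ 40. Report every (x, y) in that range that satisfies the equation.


The equation is x³ - 22y³ = 7. For fixed y, x³ = 22·y³ + 7, so a solution requires the RHS to be a perfect cube.
Strategy: iterate y from -40 to 40, compute RHS = 22·y³ + 7, and check whether it is a (positive or negative) perfect cube.
Check small values of y:
  y = 0: RHS = 7 is not a perfect cube.
  y = 1: RHS = 29 is not a perfect cube.
  y = -1: RHS = -15 is not a perfect cube.
  y = 2: RHS = 183 is not a perfect cube.
  y = -2: RHS = -169 is not a perfect cube.
  y = 3: RHS = 601 is not a perfect cube.
  y = -3: RHS = -587 is not a perfect cube.
Continuing the search up to |y| = 40 finds no solutions either.
No (x, y) in the scanned range satisfies the equation.

No integer solutions with |y| ≤ 40.


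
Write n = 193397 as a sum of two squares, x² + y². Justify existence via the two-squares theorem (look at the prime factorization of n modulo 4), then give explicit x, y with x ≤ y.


Step 1: Factor n = 193397 = 41 · 53 · 89.
Step 2: Check the mod-4 condition on each prime factor: 41 ≡ 1 (mod 4), exponent 1; 53 ≡ 1 (mod 4), exponent 1; 89 ≡ 1 (mod 4), exponent 1.
All primes ≡ 3 (mod 4) appear to even exponent (or don't appear), so by the two-squares theorem n IS expressible as a sum of two squares.
Step 3: Build a representation. Here n = 41 · 53 · 89 is a product of primes ≡ 1 (mod 4). Each prime p ≡ 1 (mod 4) is itself a sum of two squares; find a² by testing p − a² for a perfect square:
  41: 41 − 1² = 40, 41 − 2² = 37, 41 − 3² = 32, 41 − 4² = 25 = 5² ⇒ 41 = 4² + 5².
  53: 53 − 1² = 52, 53 − 2² = 49 = 7² ⇒ 53 = 2² + 7².
  89: 89 − 1² = 88, 89 − 2² = 85, 89 − 3² = 80, 89 − 4² = 73, 89 − 5² = 64 = 8² ⇒ 89 = 5² + 8².
  Combine using the Brahmagupta–Fibonacci identity (a² + b²)(c² + d²) = (ac − bd)² + (ad + bc)² = (ac + bd)² + (ad − bc)²:
  41 · 53 = 2173: from (4² + 5²)(2² + 7²), take (4·2 − 5·7, 4·7 + 5·2) = (8 − 35, 28 + 10) = (-27, 38); dropping signs (only squares matter) gives (27, 38); check 27² + 38² = 729 + 1444 = 2173 ✓.
  2173 · 89 = 193397: from (27² + 38²)(5² + 8²), take (27·5 − 38·8, 27·8 + 38·5) = (135 − 304, 216 + 190) = (-169, 406); dropping signs (only squares matter) gives (169, 406); check 169² + 406² = 28561 + 164836 = 193397 ✓.
Step 4: Order so x ≤ y and verify: 169² + 406² = 28561 + 164836 = 193397 = n. ✓

n = 193397 = 169² + 406² (one valid representation with x ≤ y).


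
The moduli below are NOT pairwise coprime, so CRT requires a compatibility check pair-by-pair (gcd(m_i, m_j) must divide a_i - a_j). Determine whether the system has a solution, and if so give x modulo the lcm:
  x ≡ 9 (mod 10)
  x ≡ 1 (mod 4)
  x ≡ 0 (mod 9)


Moduli 10, 4, 9 are not pairwise coprime, so CRT works modulo lcm(m_i) when all pairwise compatibility conditions hold.
Pairwise compatibility: gcd(m_i, m_j) must divide a_i - a_j for every pair.
Merge one congruence at a time:
  Start: x ≡ 9 (mod 10).
  Combine with x ≡ 1 (mod 4): gcd(10, 4) = 2; 1 - 9 = -8, which IS divisible by 2, so compatible.
    Write x = 9 + 10·t and substitute into x ≡ 1 (mod 4): 10·t ≡ 1 − 9 = -8 (mod 4).
    Divide the congruence (and modulus) by g = 2: 5·t ≡ -4 (mod 2).
    Reduce coefficients mod 2: 1·t ≡ 0 (mod 2).
    So t ≡ 0 (mod 2).
    Then x = 9 + 10·0 = 9, valid modulo lcm(10, 4) = 20: x ≡ 9 (mod 20).
  Combine with x ≡ 0 (mod 9): gcd(20, 9) = 1; 0 - 9 = -9, which IS divisible by 1, so compatible.
    Write x = 9 + 20·t and substitute into x ≡ 0 (mod 9): 20·t ≡ 0 − 9 = -9 (mod 9).
    Reduce coefficients mod 9: 2·t ≡ 0 (mod 9).
    The inverse of 2 mod 9 is 5 (since 2·5 = 10 = 1·9 + 1), so t ≡ 5·0 = 0 ≡ 0 (mod 9).
    Then x = 9 + 20·0 = 9, valid modulo lcm(20, 9) = 180: x ≡ 9 (mod 180).
Verify: 9 mod 10 = 9, 9 mod 4 = 1, 9 mod 9 = 0.

x ≡ 9 (mod 180).


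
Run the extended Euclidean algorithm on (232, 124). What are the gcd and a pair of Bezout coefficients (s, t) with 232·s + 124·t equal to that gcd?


Euclidean algorithm on (232, 124) — divide until remainder is 0:
  232 = 1 · 124 + 108
  124 = 1 · 108 + 16
  108 = 6 · 16 + 12
  16 = 1 · 12 + 4
  12 = 3 · 4 + 0
gcd(232, 124) = 4.
Track Bezout coefficients alongside the remainders: start with r₀ = 232 = a·1 + b·0 (s = 1, t = 0) and r₁ = 124 = a·0 + b·1 (s = 0, t = 1); each new remainder r_{k+1} = r_{k-1} − q_k·r_k inherits s_{k+1} = s_{k-1} − q_k·s_k, t_{k+1} = t_{k-1} − q_k·t_k, so r_k = a·s_k + b·t_k at every step:
  q = 1: r = 108, s = 1 − 1·0 = 1, t = 0 − 1·1 = -1  (check: 232·1 + 124·(-1) = 108)
  q = 1: r = 16, s = 0 − 1·1 = -1, t = 1 − 1·(-1) = 2  (check: 232·(-1) + 124·2 = 16)
  q = 6: r = 12, s = 1 − 6·(-1) = 7, t = -1 − 6·2 = -13  (check: 232·7 + 124·(-13) = 12)
  q = 1: r = 4, s = -1 − 1·7 = -8, t = 2 − 1·(-13) = 15  (check: 232·(-8) + 124·15 = 4)
The row with r = 4 (the gcd) gives the Bezout coefficients s = -8, t = 15.
Result: 232 · (-8) + 124 · (15) = 4.

gcd(232, 124) = 4; s = -8, t = 15 (check: 232·(-8) + 124·15 = 4).


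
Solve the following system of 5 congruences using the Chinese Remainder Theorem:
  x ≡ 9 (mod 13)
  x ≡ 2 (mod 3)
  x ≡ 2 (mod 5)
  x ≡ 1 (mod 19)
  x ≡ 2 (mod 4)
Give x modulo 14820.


Product of moduli M = 13 · 3 · 5 · 19 · 4 = 14820.
Merge one congruence at a time:
  Start: x ≡ 9 (mod 13).
  Combine with x ≡ 2 (mod 3); new modulus lcm = 39.
    Write x = 9 + 13·t and substitute into x ≡ 2 (mod 3): 13·t ≡ 2 − 9 = -7 (mod 3).
    Reduce coefficients mod 3: 1·t ≡ 2 (mod 3).
    So t ≡ 2 (mod 3).
    Then x = 9 + 13·2 = 35, valid modulo lcm(13, 3) = 39: x ≡ 35 (mod 39).
  Combine with x ≡ 2 (mod 5); new modulus lcm = 195.
    Write x = 35 + 39·t and substitute into x ≡ 2 (mod 5): 39·t ≡ 2 − 35 = -33 (mod 5).
    Reduce coefficients mod 5: 4·t ≡ 2 (mod 5).
    The inverse of 4 mod 5 is 4 (since 4·4 = 16 = 3·5 + 1), so t ≡ 4·2 = 8 ≡ 3 (mod 5).
    Then x = 35 + 39·3 = 152, valid modulo lcm(39, 5) = 195: x ≡ 152 (mod 195).
  Combine with x ≡ 1 (mod 19); new modulus lcm = 3705.
    Write x = 152 + 195·t and substitute into x ≡ 1 (mod 19): 195·t ≡ 1 − 152 = -151 (mod 19).
    Reduce coefficients mod 19: 5·t ≡ 1 (mod 19).
    The inverse of 5 mod 19 is 4 (since 5·4 = 20 = 1·19 + 1), so t ≡ 4·1 = 4 ≡ 4 (mod 19).
    Then x = 152 + 195·4 = 932, valid modulo lcm(195, 19) = 3705: x ≡ 932 (mod 3705).
  Combine with x ≡ 2 (mod 4); new modulus lcm = 14820.
    Write x = 932 + 3705·t and substitute into x ≡ 2 (mod 4): 3705·t ≡ 2 − 932 = -930 (mod 4).
    Reduce coefficients mod 4: 1·t ≡ 2 (mod 4).
    So t ≡ 2 (mod 4).
    Then x = 932 + 3705·2 = 8342, valid modulo lcm(3705, 4) = 14820: x ≡ 8342 (mod 14820).
Verify against each original: 8342 mod 13 = 9, 8342 mod 3 = 2, 8342 mod 5 = 2, 8342 mod 19 = 1, 8342 mod 4 = 2.

x ≡ 8342 (mod 14820).


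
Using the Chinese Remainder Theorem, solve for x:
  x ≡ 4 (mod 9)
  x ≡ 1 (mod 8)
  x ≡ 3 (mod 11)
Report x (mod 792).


Moduli 9, 8, 11 are pairwise coprime; by CRT there is a unique solution modulo M = 9 · 8 · 11 = 792.
Solve pairwise, accumulating the modulus:
  Start with x ≡ 4 (mod 9).
  Combine with x ≡ 1 (mod 8): since gcd(9, 8) = 1, we get a unique residue mod 72.
    Write x = 4 + 9·t and substitute into x ≡ 1 (mod 8): 9·t ≡ 1 − 4 = -3 (mod 8).
    Reduce coefficients mod 8: 1·t ≡ 5 (mod 8).
    So t ≡ 5 (mod 8).
    Then x = 4 + 9·5 = 49, valid modulo lcm(9, 8) = 72: x ≡ 49 (mod 72).
  Combine with x ≡ 3 (mod 11): since gcd(72, 11) = 1, we get a unique residue mod 792.
    Write x = 49 + 72·t and substitute into x ≡ 3 (mod 11): 72·t ≡ 3 − 49 = -46 (mod 11).
    Reduce coefficients mod 11: 6·t ≡ 9 (mod 11).
    The inverse of 6 mod 11 is 2 (since 6·2 = 12 = 1·11 + 1), so t ≡ 2·9 = 18 ≡ 7 (mod 11).
    Then x = 49 + 72·7 = 553, valid modulo lcm(72, 11) = 792: x ≡ 553 (mod 792).
Verify: 553 mod 9 = 4 ✓, 553 mod 8 = 1 ✓, 553 mod 11 = 3 ✓.

x ≡ 553 (mod 792).


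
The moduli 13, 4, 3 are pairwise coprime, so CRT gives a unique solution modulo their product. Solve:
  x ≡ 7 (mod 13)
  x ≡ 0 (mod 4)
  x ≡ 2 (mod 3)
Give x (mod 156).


Moduli 13, 4, 3 are pairwise coprime; by CRT there is a unique solution modulo M = 13 · 4 · 3 = 156.
Solve pairwise, accumulating the modulus:
  Start with x ≡ 7 (mod 13).
  Combine with x ≡ 0 (mod 4): since gcd(13, 4) = 1, we get a unique residue mod 52.
    Write x = 7 + 13·t and substitute into x ≡ 0 (mod 4): 13·t ≡ 0 − 7 = -7 (mod 4).
    Reduce coefficients mod 4: 1·t ≡ 1 (mod 4).
    So t ≡ 1 (mod 4).
    Then x = 7 + 13·1 = 20, valid modulo lcm(13, 4) = 52: x ≡ 20 (mod 52).
  Combine with x ≡ 2 (mod 3): since gcd(52, 3) = 1, we get a unique residue mod 156.
    Write x = 20 + 52·t and substitute into x ≡ 2 (mod 3): 52·t ≡ 2 − 20 = -18 (mod 3).
    Reduce coefficients mod 3: 1·t ≡ 0 (mod 3).
    So t ≡ 0 (mod 3).
    Then x = 20 + 52·0 = 20, valid modulo lcm(52, 3) = 156: x ≡ 20 (mod 156).
Verify: 20 mod 13 = 7 ✓, 20 mod 4 = 0 ✓, 20 mod 3 = 2 ✓.

x ≡ 20 (mod 156).


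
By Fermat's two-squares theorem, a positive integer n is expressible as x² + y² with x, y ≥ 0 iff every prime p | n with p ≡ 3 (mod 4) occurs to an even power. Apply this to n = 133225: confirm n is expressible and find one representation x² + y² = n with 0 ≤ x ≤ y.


Step 1: Factor n = 133225 = 5^2 · 73^2.
Step 2: Check the mod-4 condition on each prime factor: 5 ≡ 1 (mod 4), exponent 2; 73 ≡ 1 (mod 4), exponent 2.
All primes ≡ 3 (mod 4) appear to even exponent (or don't appear), so by the two-squares theorem n IS expressible as a sum of two squares.
Step 3: Build a representation. Group n = k² · m with k = 5 and m = 73 · 73 = 5329 (a product of primes ≡ 1 (mod 4)); a representation of m scales to one of n via (k·x)² + (k·y)² = k²(x² + y²). Each prime p ≡ 1 (mod 4) is itself a sum of two squares; find a² by testing p − a² for a perfect square:
  73: 73 − 1² = 72, 73 − 2² = 69, 73 − 3² = 64 = 8² ⇒ 73 = 3² + 8².
  Combine using the Brahmagupta–Fibonacci identity (a² + b²)(c² + d²) = (ac − bd)² + (ad + bc)² = (ac + bd)² + (ad − bc)²:
  73 · 73 = 5329: from (3² + 8²)(3² + 8²), take (3·3 − 8·8, 3·8 + 8·3) = (9 − 64, 24 + 24) = (-55, 48); dropping signs (only squares matter) gives (55, 48); check 55² + 48² = 3025 + 2304 = 5329 ✓.
  Scale by k = 5: (5·55, 5·48) = (275, 240).
Step 4: Order so x ≤ y and verify: 240² + 275² = 57600 + 75625 = 133225 = n. ✓

n = 133225 = 240² + 275² (one valid representation with x ≤ y).


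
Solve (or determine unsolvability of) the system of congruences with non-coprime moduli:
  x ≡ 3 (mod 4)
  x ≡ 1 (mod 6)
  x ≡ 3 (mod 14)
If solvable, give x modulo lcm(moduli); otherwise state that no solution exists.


Moduli 4, 6, 14 are not pairwise coprime, so CRT works modulo lcm(m_i) when all pairwise compatibility conditions hold.
Pairwise compatibility: gcd(m_i, m_j) must divide a_i - a_j for every pair.
Merge one congruence at a time:
  Start: x ≡ 3 (mod 4).
  Combine with x ≡ 1 (mod 6): gcd(4, 6) = 2; 1 - 3 = -2, which IS divisible by 2, so compatible.
    Write x = 3 + 4·t and substitute into x ≡ 1 (mod 6): 4·t ≡ 1 − 3 = -2 (mod 6).
    Divide the congruence (and modulus) by g = 2: 2·t ≡ -1 (mod 3).
    Reduce coefficients mod 3: 2·t ≡ 2 (mod 3).
    The inverse of 2 mod 3 is 2 (since 2·2 = 4 = 1·3 + 1), so t ≡ 2·2 = 4 ≡ 1 (mod 3).
    Then x = 3 + 4·1 = 7, valid modulo lcm(4, 6) = 12: x ≡ 7 (mod 12).
  Combine with x ≡ 3 (mod 14): gcd(12, 14) = 2; 3 - 7 = -4, which IS divisible by 2, so compatible.
    Write x = 7 + 12·t and substitute into x ≡ 3 (mod 14): 12·t ≡ 3 − 7 = -4 (mod 14).
    Divide the congruence (and modulus) by g = 2: 6·t ≡ -2 (mod 7).
    Reduce coefficients mod 7: 6·t ≡ 5 (mod 7).
    The inverse of 6 mod 7 is 6 (since 6·6 = 36 = 5·7 + 1), so t ≡ 6·5 = 30 ≡ 2 (mod 7).
    Then x = 7 + 12·2 = 31, valid modulo lcm(12, 14) = 84: x ≡ 31 (mod 84).
Verify: 31 mod 4 = 3, 31 mod 6 = 1, 31 mod 14 = 3.

x ≡ 31 (mod 84).


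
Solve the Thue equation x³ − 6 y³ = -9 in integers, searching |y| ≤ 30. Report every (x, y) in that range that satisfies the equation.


The equation is x³ - 6y³ = -9. For fixed y, x³ = 6·y³ − 9, so a solution requires the RHS to be a perfect cube.
Strategy: iterate y from -30 to 30, compute RHS = 6·y³ − 9, and check whether it is a (positive or negative) perfect cube.
Check small values of y:
  y = 0: RHS = -9 is not a perfect cube.
  y = 1: RHS = -3 is not a perfect cube.
  y = -1: RHS = -15 is not a perfect cube.
  y = 2: RHS = 39 is not a perfect cube.
  y = -2: RHS = -57 is not a perfect cube.
  y = 3: RHS = 153 is not a perfect cube.
  y = -3: RHS = -171 is not a perfect cube.
Continuing the search up to |y| = 30 finds no solutions either.
No (x, y) in the scanned range satisfies the equation.

No integer solutions with |y| ≤ 30.


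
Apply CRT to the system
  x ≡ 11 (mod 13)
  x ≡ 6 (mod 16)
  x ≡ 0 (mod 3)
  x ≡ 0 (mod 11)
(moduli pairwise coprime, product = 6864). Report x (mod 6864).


Product of moduli M = 13 · 16 · 3 · 11 = 6864.
Merge one congruence at a time:
  Start: x ≡ 11 (mod 13).
  Combine with x ≡ 6 (mod 16); new modulus lcm = 208.
    Write x = 11 + 13·t and substitute into x ≡ 6 (mod 16): 13·t ≡ 6 − 11 = -5 (mod 16).
    Reduce coefficients mod 16: 13·t ≡ 11 (mod 16).
    The inverse of 13 mod 16 is 5 (since 13·5 = 65 = 4·16 + 1), so t ≡ 5·11 = 55 ≡ 7 (mod 16).
    Then x = 11 + 13·7 = 102, valid modulo lcm(13, 16) = 208: x ≡ 102 (mod 208).
  Combine with x ≡ 0 (mod 3); new modulus lcm = 624.
    Write x = 102 + 208·t and substitute into x ≡ 0 (mod 3): 208·t ≡ 0 − 102 = -102 (mod 3).
    Reduce coefficients mod 3: 1·t ≡ 0 (mod 3).
    So t ≡ 0 (mod 3).
    Then x = 102 + 208·0 = 102, valid modulo lcm(208, 3) = 624: x ≡ 102 (mod 624).
  Combine with x ≡ 0 (mod 11); new modulus lcm = 6864.
    Write x = 102 + 624·t and substitute into x ≡ 0 (mod 11): 624·t ≡ 0 − 102 = -102 (mod 11).
    Reduce coefficients mod 11: 8·t ≡ 8 (mod 11).
    The inverse of 8 mod 11 is 7 (since 8·7 = 56 = 5·11 + 1), so t ≡ 7·8 = 56 ≡ 1 (mod 11).
    Then x = 102 + 624·1 = 726, valid modulo lcm(624, 11) = 6864: x ≡ 726 (mod 6864).
Verify against each original: 726 mod 13 = 11, 726 mod 16 = 6, 726 mod 3 = 0, 726 mod 11 = 0.

x ≡ 726 (mod 6864).


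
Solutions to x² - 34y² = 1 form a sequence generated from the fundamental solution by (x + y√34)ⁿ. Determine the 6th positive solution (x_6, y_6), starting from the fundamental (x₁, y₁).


Step 1: Find the fundamental solution (x₁, y₁) of x² - 34y² = 1.
  Expand √34 as a continued fraction. a₀ = ⌊√34⌋ = 5; iterate m_{k+1} = d_k·a_k − m_k, d_{k+1} = (34 − m_{k+1}²)/d_k, a_{k+1} = ⌊(a₀ + m_{k+1})/d_{k+1}⌋ (starting m₀ = 0, d₀ = 1), with convergents p_k = a_k·p_{k-1} + p_{k-2}, q_k = a_k·q_{k-1} + q_{k-2} (p₋₁ = 1, q₋₁ = 0):
  k = 0: a₀ = 5; p₀/q₀ = 5/1; p₀² − 34·q₀² = 25 − 34 = -9.
  k = 1: m = 5, d = 9, a = ⌊(5 + 5)/9⌋ = 1; p/q = (1·5 + 1)/(1·1 + 0) = 6/1; p² − 34·q² = 36 − 34 = 2.
  k = 2: m = 4, d = 2, a = ⌊(5 + 4)/2⌋ = 4; p/q = (4·6 + 5)/(4·1 + 1) = 29/5; p² − 34·q² = 841 − 850 = -9.
  k = 3: m = 4, d = 9, a = ⌊(5 + 4)/9⌋ = 1; p/q = (1·29 + 6)/(1·5 + 1) = 35/6; p² − 34·q² = 1225 − 1224 = 1.
  The first convergent with p² − 34·q² = 1 gives the fundamental solution (x₁, y₁) = (35, 6).
Step 2: Apply the recurrence (x_{n+1}, y_{n+1}) = (x₁x_n + 34y₁y_n, x₁y_n + y₁x_n) repeatedly.
  From (x_1, y_1) = (35, 6): x_2 = 35·35 + 34·6·6 = 2449; y_2 = 35·6 + 6·35 = 420.
  From (x_2, y_2) = (2449, 420): x_3 = 35·2449 + 34·6·420 = 171395; y_3 = 35·420 + 6·2449 = 29394.
  From (x_3, y_3) = (171395, 29394): x_4 = 35·171395 + 34·6·29394 = 11995201; y_4 = 35·29394 + 6·171395 = 2057160.
  From (x_4, y_4) = (11995201, 2057160): x_5 = 35·11995201 + 34·6·2057160 = 839492675; y_5 = 35·2057160 + 6·11995201 = 143971806.
  From (x_5, y_5) = (839492675, 143971806): x_6 = 35·839492675 + 34·6·143971806 = 58752492049; y_6 = 35·143971806 + 6·839492675 = 10075969260.
Step 3: Verify x_6² - 34·y_6² = 3451855321967808218401 - 3451855321967808218400 = 1 (should be 1). ✓

(x_1, y_1) = (35, 6); (x_6, y_6) = (58752492049, 10075969260).


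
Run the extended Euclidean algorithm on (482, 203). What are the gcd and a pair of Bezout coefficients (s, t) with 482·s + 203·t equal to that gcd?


Euclidean algorithm on (482, 203) — divide until remainder is 0:
  482 = 2 · 203 + 76
  203 = 2 · 76 + 51
  76 = 1 · 51 + 25
  51 = 2 · 25 + 1
  25 = 25 · 1 + 0
gcd(482, 203) = 1.
Track Bezout coefficients alongside the remainders: start with r₀ = 482 = a·1 + b·0 (s = 1, t = 0) and r₁ = 203 = a·0 + b·1 (s = 0, t = 1); each new remainder r_{k+1} = r_{k-1} − q_k·r_k inherits s_{k+1} = s_{k-1} − q_k·s_k, t_{k+1} = t_{k-1} − q_k·t_k, so r_k = a·s_k + b·t_k at every step:
  q = 2: r = 76, s = 1 − 2·0 = 1, t = 0 − 2·1 = -2  (check: 482·1 + 203·(-2) = 76)
  q = 2: r = 51, s = 0 − 2·1 = -2, t = 1 − 2·(-2) = 5  (check: 482·(-2) + 203·5 = 51)
  q = 1: r = 25, s = 1 − 1·(-2) = 3, t = -2 − 1·5 = -7  (check: 482·3 + 203·(-7) = 25)
  q = 2: r = 1, s = -2 − 2·3 = -8, t = 5 − 2·(-7) = 19  (check: 482·(-8) + 203·19 = 1)
The row with r = 1 (the gcd) gives the Bezout coefficients s = -8, t = 19.
Result: 482 · (-8) + 203 · (19) = 1.

gcd(482, 203) = 1; s = -8, t = 19 (check: 482·(-8) + 203·19 = 1).


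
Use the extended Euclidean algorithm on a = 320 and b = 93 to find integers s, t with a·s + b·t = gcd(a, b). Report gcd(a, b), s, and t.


Euclidean algorithm on (320, 93) — divide until remainder is 0:
  320 = 3 · 93 + 41
  93 = 2 · 41 + 11
  41 = 3 · 11 + 8
  11 = 1 · 8 + 3
  8 = 2 · 3 + 2
  3 = 1 · 2 + 1
  2 = 2 · 1 + 0
gcd(320, 93) = 1.
Track Bezout coefficients alongside the remainders: start with r₀ = 320 = a·1 + b·0 (s = 1, t = 0) and r₁ = 93 = a·0 + b·1 (s = 0, t = 1); each new remainder r_{k+1} = r_{k-1} − q_k·r_k inherits s_{k+1} = s_{k-1} − q_k·s_k, t_{k+1} = t_{k-1} − q_k·t_k, so r_k = a·s_k + b·t_k at every step:
  q = 3: r = 41, s = 1 − 3·0 = 1, t = 0 − 3·1 = -3  (check: 320·1 + 93·(-3) = 41)
  q = 2: r = 11, s = 0 − 2·1 = -2, t = 1 − 2·(-3) = 7  (check: 320·(-2) + 93·7 = 11)
  q = 3: r = 8, s = 1 − 3·(-2) = 7, t = -3 − 3·7 = -24  (check: 320·7 + 93·(-24) = 8)
  q = 1: r = 3, s = -2 − 1·7 = -9, t = 7 − 1·(-24) = 31  (check: 320·(-9) + 93·31 = 3)
  q = 2: r = 2, s = 7 − 2·(-9) = 25, t = -24 − 2·31 = -86  (check: 320·25 + 93·(-86) = 2)
  q = 1: r = 1, s = -9 − 1·25 = -34, t = 31 − 1·(-86) = 117  (check: 320·(-34) + 93·117 = 1)
The row with r = 1 (the gcd) gives the Bezout coefficients s = -34, t = 117.
Result: 320 · (-34) + 93 · (117) = 1.

gcd(320, 93) = 1; s = -34, t = 117 (check: 320·(-34) + 93·117 = 1).


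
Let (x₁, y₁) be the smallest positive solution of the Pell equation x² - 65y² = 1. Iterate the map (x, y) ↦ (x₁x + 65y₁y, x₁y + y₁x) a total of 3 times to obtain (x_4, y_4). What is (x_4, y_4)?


Step 1: Find the fundamental solution (x₁, y₁) of x² - 65y² = 1.
  Expand √65 as a continued fraction. a₀ = ⌊√65⌋ = 8; iterate m_{k+1} = d_k·a_k − m_k, d_{k+1} = (65 − m_{k+1}²)/d_k, a_{k+1} = ⌊(a₀ + m_{k+1})/d_{k+1}⌋ (starting m₀ = 0, d₀ = 1), with convergents p_k = a_k·p_{k-1} + p_{k-2}, q_k = a_k·q_{k-1} + q_{k-2} (p₋₁ = 1, q₋₁ = 0):
  k = 0: a₀ = 8; p₀/q₀ = 8/1; p₀² − 65·q₀² = 64 − 65 = -1.
  k = 1: m = 8, d = 1, a = ⌊(8 + 8)/1⌋ = 16; p/q = (16·8 + 1)/(16·1 + 0) = 129/16; p² − 65·q² = 16641 − 16640 = 1.
  The first convergent with p² − 65·q² = 1 gives the fundamental solution (x₁, y₁) = (129, 16).
Step 2: Apply the recurrence (x_{n+1}, y_{n+1}) = (x₁x_n + 65y₁y_n, x₁y_n + y₁x_n) repeatedly.
  From (x_1, y_1) = (129, 16): x_2 = 129·129 + 65·16·16 = 33281; y_2 = 129·16 + 16·129 = 4128.
  From (x_2, y_2) = (33281, 4128): x_3 = 129·33281 + 65·16·4128 = 8586369; y_3 = 129·4128 + 16·33281 = 1065008.
  From (x_3, y_3) = (8586369, 1065008): x_4 = 129·8586369 + 65·16·1065008 = 2215249921; y_4 = 129·1065008 + 16·8586369 = 274767936.
Step 3: Verify x_4² - 65·y_4² = 4907332212490506241 - 4907332212490506240 = 1 (should be 1). ✓

(x_1, y_1) = (129, 16); (x_4, y_4) = (2215249921, 274767936).


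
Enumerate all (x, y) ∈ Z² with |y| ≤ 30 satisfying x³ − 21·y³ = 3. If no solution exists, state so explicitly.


The equation is x³ - 21y³ = 3. For fixed y, x³ = 21·y³ + 3, so a solution requires the RHS to be a perfect cube.
Strategy: iterate y from -30 to 30, compute RHS = 21·y³ + 3, and check whether it is a (positive or negative) perfect cube.
Check small values of y:
  y = 0: RHS = 3 is not a perfect cube.
  y = 1: RHS = 24 is not a perfect cube.
  y = -1: RHS = -18 is not a perfect cube.
  y = 2: RHS = 171 is not a perfect cube.
  y = -2: RHS = -165 is not a perfect cube.
  y = 3: RHS = 570 is not a perfect cube.
  y = -3: RHS = -564 is not a perfect cube.
Continuing the search up to |y| = 30 finds no solutions either.
No (x, y) in the scanned range satisfies the equation.

No integer solutions with |y| ≤ 30.


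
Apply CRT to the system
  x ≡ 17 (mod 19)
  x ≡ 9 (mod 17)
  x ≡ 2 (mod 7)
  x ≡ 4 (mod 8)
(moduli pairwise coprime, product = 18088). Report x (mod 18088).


Product of moduli M = 19 · 17 · 7 · 8 = 18088.
Merge one congruence at a time:
  Start: x ≡ 17 (mod 19).
  Combine with x ≡ 9 (mod 17); new modulus lcm = 323.
    Write x = 17 + 19·t and substitute into x ≡ 9 (mod 17): 19·t ≡ 9 − 17 = -8 (mod 17).
    Reduce coefficients mod 17: 2·t ≡ 9 (mod 17).
    The inverse of 2 mod 17 is 9 (since 2·9 = 18 = 1·17 + 1), so t ≡ 9·9 = 81 ≡ 13 (mod 17).
    Then x = 17 + 19·13 = 264, valid modulo lcm(19, 17) = 323: x ≡ 264 (mod 323).
  Combine with x ≡ 2 (mod 7); new modulus lcm = 2261.
    Write x = 264 + 323·t and substitute into x ≡ 2 (mod 7): 323·t ≡ 2 − 264 = -262 (mod 7).
    Reduce coefficients mod 7: 1·t ≡ 4 (mod 7).
    So t ≡ 4 (mod 7).
    Then x = 264 + 323·4 = 1556, valid modulo lcm(323, 7) = 2261: x ≡ 1556 (mod 2261).
  Combine with x ≡ 4 (mod 8); new modulus lcm = 18088.
    Write x = 1556 + 2261·t and substitute into x ≡ 4 (mod 8): 2261·t ≡ 4 − 1556 = -1552 (mod 8).
    Reduce coefficients mod 8: 5·t ≡ 0 (mod 8).
    The inverse of 5 mod 8 is 5 (since 5·5 = 25 = 3·8 + 1), so t ≡ 5·0 = 0 ≡ 0 (mod 8).
    Then x = 1556 + 2261·0 = 1556, valid modulo lcm(2261, 8) = 18088: x ≡ 1556 (mod 18088).
Verify against each original: 1556 mod 19 = 17, 1556 mod 17 = 9, 1556 mod 7 = 2, 1556 mod 8 = 4.

x ≡ 1556 (mod 18088).


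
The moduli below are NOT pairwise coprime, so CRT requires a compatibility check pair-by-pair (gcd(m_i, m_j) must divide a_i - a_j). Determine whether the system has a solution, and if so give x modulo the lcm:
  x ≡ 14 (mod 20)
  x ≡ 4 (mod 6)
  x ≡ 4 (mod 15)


Moduli 20, 6, 15 are not pairwise coprime, so CRT works modulo lcm(m_i) when all pairwise compatibility conditions hold.
Pairwise compatibility: gcd(m_i, m_j) must divide a_i - a_j for every pair.
Merge one congruence at a time:
  Start: x ≡ 14 (mod 20).
  Combine with x ≡ 4 (mod 6): gcd(20, 6) = 2; 4 - 14 = -10, which IS divisible by 2, so compatible.
    Write x = 14 + 20·t and substitute into x ≡ 4 (mod 6): 20·t ≡ 4 − 14 = -10 (mod 6).
    Divide the congruence (and modulus) by g = 2: 10·t ≡ -5 (mod 3).
    Reduce coefficients mod 3: 1·t ≡ 1 (mod 3).
    So t ≡ 1 (mod 3).
    Then x = 14 + 20·1 = 34, valid modulo lcm(20, 6) = 60: x ≡ 34 (mod 60).
  Combine with x ≡ 4 (mod 15): gcd(60, 15) = 15; 4 - 34 = -30, which IS divisible by 15, so compatible.
    Write x = 34 + 60·t and substitute into x ≡ 4 (mod 15): 60·t ≡ 4 − 34 = -30 (mod 15).
    Divide the congruence (and modulus) by g = 15: 4·t ≡ -2 (mod 1).
    Modulo 1 every t works; take t = 0.
    Then x = 34 + 60·0 = 34, valid modulo lcm(60, 15) = 60: x ≡ 34 (mod 60).
Verify: 34 mod 20 = 14, 34 mod 6 = 4, 34 mod 15 = 4.

x ≡ 34 (mod 60).


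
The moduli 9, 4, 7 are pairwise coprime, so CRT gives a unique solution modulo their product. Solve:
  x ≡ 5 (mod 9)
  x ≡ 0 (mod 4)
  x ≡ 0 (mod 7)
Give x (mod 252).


Moduli 9, 4, 7 are pairwise coprime; by CRT there is a unique solution modulo M = 9 · 4 · 7 = 252.
Solve pairwise, accumulating the modulus:
  Start with x ≡ 5 (mod 9).
  Combine with x ≡ 0 (mod 4): since gcd(9, 4) = 1, we get a unique residue mod 36.
    Write x = 5 + 9·t and substitute into x ≡ 0 (mod 4): 9·t ≡ 0 − 5 = -5 (mod 4).
    Reduce coefficients mod 4: 1·t ≡ 3 (mod 4).
    So t ≡ 3 (mod 4).
    Then x = 5 + 9·3 = 32, valid modulo lcm(9, 4) = 36: x ≡ 32 (mod 36).
  Combine with x ≡ 0 (mod 7): since gcd(36, 7) = 1, we get a unique residue mod 252.
    Write x = 32 + 36·t and substitute into x ≡ 0 (mod 7): 36·t ≡ 0 − 32 = -32 (mod 7).
    Reduce coefficients mod 7: 1·t ≡ 3 (mod 7).
    So t ≡ 3 (mod 7).
    Then x = 32 + 36·3 = 140, valid modulo lcm(36, 7) = 252: x ≡ 140 (mod 252).
Verify: 140 mod 9 = 5 ✓, 140 mod 4 = 0 ✓, 140 mod 7 = 0 ✓.

x ≡ 140 (mod 252).


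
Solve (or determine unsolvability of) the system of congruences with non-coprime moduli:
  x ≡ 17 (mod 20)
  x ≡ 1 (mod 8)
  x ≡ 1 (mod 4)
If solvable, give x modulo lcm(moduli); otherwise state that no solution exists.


Moduli 20, 8, 4 are not pairwise coprime, so CRT works modulo lcm(m_i) when all pairwise compatibility conditions hold.
Pairwise compatibility: gcd(m_i, m_j) must divide a_i - a_j for every pair.
Merge one congruence at a time:
  Start: x ≡ 17 (mod 20).
  Combine with x ≡ 1 (mod 8): gcd(20, 8) = 4; 1 - 17 = -16, which IS divisible by 4, so compatible.
    Write x = 17 + 20·t and substitute into x ≡ 1 (mod 8): 20·t ≡ 1 − 17 = -16 (mod 8).
    Divide the congruence (and modulus) by g = 4: 5·t ≡ -4 (mod 2).
    Reduce coefficients mod 2: 1·t ≡ 0 (mod 2).
    So t ≡ 0 (mod 2).
    Then x = 17 + 20·0 = 17, valid modulo lcm(20, 8) = 40: x ≡ 17 (mod 40).
  Combine with x ≡ 1 (mod 4): gcd(40, 4) = 4; 1 - 17 = -16, which IS divisible by 4, so compatible.
    Write x = 17 + 40·t and substitute into x ≡ 1 (mod 4): 40·t ≡ 1 − 17 = -16 (mod 4).
    Divide the congruence (and modulus) by g = 4: 10·t ≡ -4 (mod 1).
    Modulo 1 every t works; take t = 0.
    Then x = 17 + 40·0 = 17, valid modulo lcm(40, 4) = 40: x ≡ 17 (mod 40).
Verify: 17 mod 20 = 17, 17 mod 8 = 1, 17 mod 4 = 1.

x ≡ 17 (mod 40).


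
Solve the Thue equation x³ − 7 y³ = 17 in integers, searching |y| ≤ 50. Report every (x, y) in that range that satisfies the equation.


The equation is x³ - 7y³ = 17. For fixed y, x³ = 7·y³ + 17, so a solution requires the RHS to be a perfect cube.
Strategy: iterate y from -50 to 50, compute RHS = 7·y³ + 17, and check whether it is a (positive or negative) perfect cube.
Check small values of y:
  y = 0: RHS = 17 is not a perfect cube.
  y = 1: RHS = 24 is not a perfect cube.
  y = -1: RHS = 10 is not a perfect cube.
  y = 2: RHS = 73 is not a perfect cube.
  y = -2: RHS = -39 is not a perfect cube.
  y = 3: RHS = 206 is not a perfect cube.
  y = -3: RHS = -172 is not a perfect cube.
Continuing the search up to |y| = 50 finds no solutions either.
No (x, y) in the scanned range satisfies the equation.

No integer solutions with |y| ≤ 50.


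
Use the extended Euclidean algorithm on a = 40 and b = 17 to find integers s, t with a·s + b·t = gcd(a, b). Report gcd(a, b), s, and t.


Euclidean algorithm on (40, 17) — divide until remainder is 0:
  40 = 2 · 17 + 6
  17 = 2 · 6 + 5
  6 = 1 · 5 + 1
  5 = 5 · 1 + 0
gcd(40, 17) = 1.
Track Bezout coefficients alongside the remainders: start with r₀ = 40 = a·1 + b·0 (s = 1, t = 0) and r₁ = 17 = a·0 + b·1 (s = 0, t = 1); each new remainder r_{k+1} = r_{k-1} − q_k·r_k inherits s_{k+1} = s_{k-1} − q_k·s_k, t_{k+1} = t_{k-1} − q_k·t_k, so r_k = a·s_k + b·t_k at every step:
  q = 2: r = 6, s = 1 − 2·0 = 1, t = 0 − 2·1 = -2  (check: 40·1 + 17·(-2) = 6)
  q = 2: r = 5, s = 0 − 2·1 = -2, t = 1 − 2·(-2) = 5  (check: 40·(-2) + 17·5 = 5)
  q = 1: r = 1, s = 1 − 1·(-2) = 3, t = -2 − 1·5 = -7  (check: 40·3 + 17·(-7) = 1)
The row with r = 1 (the gcd) gives the Bezout coefficients s = 3, t = -7.
Result: 40 · (3) + 17 · (-7) = 1.

gcd(40, 17) = 1; s = 3, t = -7 (check: 40·3 + 17·(-7) = 1).


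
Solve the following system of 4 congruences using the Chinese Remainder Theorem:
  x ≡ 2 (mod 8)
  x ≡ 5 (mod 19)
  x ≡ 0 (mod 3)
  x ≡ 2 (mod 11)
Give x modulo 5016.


Product of moduli M = 8 · 19 · 3 · 11 = 5016.
Merge one congruence at a time:
  Start: x ≡ 2 (mod 8).
  Combine with x ≡ 5 (mod 19); new modulus lcm = 152.
    Write x = 2 + 8·t and substitute into x ≡ 5 (mod 19): 8·t ≡ 5 − 2 = 3 (mod 19).
    The inverse of 8 mod 19 is 12 (since 8·12 = 96 = 5·19 + 1), so t ≡ 12·3 = 36 ≡ 17 (mod 19).
    Then x = 2 + 8·17 = 138, valid modulo lcm(8, 19) = 152: x ≡ 138 (mod 152).
  Combine with x ≡ 0 (mod 3); new modulus lcm = 456.
    Write x = 138 + 152·t and substitute into x ≡ 0 (mod 3): 152·t ≡ 0 − 138 = -138 (mod 3).
    Reduce coefficients mod 3: 2·t ≡ 0 (mod 3).
    The inverse of 2 mod 3 is 2 (since 2·2 = 4 = 1·3 + 1), so t ≡ 2·0 = 0 ≡ 0 (mod 3).
    Then x = 138 + 152·0 = 138, valid modulo lcm(152, 3) = 456: x ≡ 138 (mod 456).
  Combine with x ≡ 2 (mod 11); new modulus lcm = 5016.
    Write x = 138 + 456·t and substitute into x ≡ 2 (mod 11): 456·t ≡ 2 − 138 = -136 (mod 11).
    Reduce coefficients mod 11: 5·t ≡ 7 (mod 11).
    The inverse of 5 mod 11 is 9 (since 5·9 = 45 = 4·11 + 1), so t ≡ 9·7 = 63 ≡ 8 (mod 11).
    Then x = 138 + 456·8 = 3786, valid modulo lcm(456, 11) = 5016: x ≡ 3786 (mod 5016).
Verify against each original: 3786 mod 8 = 2, 3786 mod 19 = 5, 3786 mod 3 = 0, 3786 mod 11 = 2.

x ≡ 3786 (mod 5016).


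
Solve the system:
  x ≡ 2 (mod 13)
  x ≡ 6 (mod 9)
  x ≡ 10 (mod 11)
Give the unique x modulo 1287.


Moduli 13, 9, 11 are pairwise coprime; by CRT there is a unique solution modulo M = 13 · 9 · 11 = 1287.
Solve pairwise, accumulating the modulus:
  Start with x ≡ 2 (mod 13).
  Combine with x ≡ 6 (mod 9): since gcd(13, 9) = 1, we get a unique residue mod 117.
    Write x = 2 + 13·t and substitute into x ≡ 6 (mod 9): 13·t ≡ 6 − 2 = 4 (mod 9).
    Reduce coefficients mod 9: 4·t ≡ 4 (mod 9).
    The inverse of 4 mod 9 is 7 (since 4·7 = 28 = 3·9 + 1), so t ≡ 7·4 = 28 ≡ 1 (mod 9).
    Then x = 2 + 13·1 = 15, valid modulo lcm(13, 9) = 117: x ≡ 15 (mod 117).
  Combine with x ≡ 10 (mod 11): since gcd(117, 11) = 1, we get a unique residue mod 1287.
    Write x = 15 + 117·t and substitute into x ≡ 10 (mod 11): 117·t ≡ 10 − 15 = -5 (mod 11).
    Reduce coefficients mod 11: 7·t ≡ 6 (mod 11).
    The inverse of 7 mod 11 is 8 (since 7·8 = 56 = 5·11 + 1), so t ≡ 8·6 = 48 ≡ 4 (mod 11).
    Then x = 15 + 117·4 = 483, valid modulo lcm(117, 11) = 1287: x ≡ 483 (mod 1287).
Verify: 483 mod 13 = 2 ✓, 483 mod 9 = 6 ✓, 483 mod 11 = 10 ✓.

x ≡ 483 (mod 1287).
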